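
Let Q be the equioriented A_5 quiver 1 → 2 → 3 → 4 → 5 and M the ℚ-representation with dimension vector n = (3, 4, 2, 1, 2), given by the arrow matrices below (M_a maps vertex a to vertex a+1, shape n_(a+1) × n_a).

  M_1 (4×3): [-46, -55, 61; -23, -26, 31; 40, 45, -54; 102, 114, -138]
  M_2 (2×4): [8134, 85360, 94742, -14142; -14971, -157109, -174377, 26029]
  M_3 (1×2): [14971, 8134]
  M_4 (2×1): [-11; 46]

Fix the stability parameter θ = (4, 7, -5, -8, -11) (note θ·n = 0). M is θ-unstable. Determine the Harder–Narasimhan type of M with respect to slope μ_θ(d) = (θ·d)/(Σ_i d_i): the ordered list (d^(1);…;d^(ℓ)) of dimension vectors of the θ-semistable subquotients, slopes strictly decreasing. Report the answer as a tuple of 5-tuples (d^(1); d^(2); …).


Via rank(M_{q-1}∘⋯∘M_p): M ≅ I[1,2], I[1,3], I[1,5], I[2,2], I[5,5].
μ_θ-semistable layers: μ^(1)=7; μ^(2)=4; μ^(3)=2; μ^(4)=-13/5; μ^(5)=-11

((0, 2, 0, 0, 0); (1, 0, 0, 0, 0); (1, 1, 1, 0, 0); (1, 1, 1, 1, 1); (0, 0, 0, 0, 1))


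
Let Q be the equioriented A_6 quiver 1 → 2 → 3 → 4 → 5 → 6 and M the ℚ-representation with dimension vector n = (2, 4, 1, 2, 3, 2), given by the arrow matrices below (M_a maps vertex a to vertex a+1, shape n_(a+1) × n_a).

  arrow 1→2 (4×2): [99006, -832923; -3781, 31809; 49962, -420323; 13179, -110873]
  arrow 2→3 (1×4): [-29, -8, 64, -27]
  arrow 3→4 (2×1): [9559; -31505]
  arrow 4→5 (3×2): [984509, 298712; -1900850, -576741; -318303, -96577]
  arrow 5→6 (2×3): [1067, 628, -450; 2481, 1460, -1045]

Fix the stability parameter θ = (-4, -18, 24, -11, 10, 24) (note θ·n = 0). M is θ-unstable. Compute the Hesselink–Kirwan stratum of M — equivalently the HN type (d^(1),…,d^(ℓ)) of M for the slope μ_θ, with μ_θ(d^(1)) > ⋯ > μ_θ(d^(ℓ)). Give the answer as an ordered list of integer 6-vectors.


Interval decomposition of M: I[1,2], I[1,6], I[2,2]^2, I[4,6], I[5,5].
HN type (ℓ=5): μ^(1)=24; μ^(2)=10; μ^(3)=13/2; μ^(4)=-11; μ^(5)=-18

((0, 0, 0, 0, 0, 2); (0, 0, 0, 0, 3, 0); (0, 0, 1, 1, 0, 0); (2, 2, 0, 1, 0, 0); (0, 2, 0, 0, 0, 0))


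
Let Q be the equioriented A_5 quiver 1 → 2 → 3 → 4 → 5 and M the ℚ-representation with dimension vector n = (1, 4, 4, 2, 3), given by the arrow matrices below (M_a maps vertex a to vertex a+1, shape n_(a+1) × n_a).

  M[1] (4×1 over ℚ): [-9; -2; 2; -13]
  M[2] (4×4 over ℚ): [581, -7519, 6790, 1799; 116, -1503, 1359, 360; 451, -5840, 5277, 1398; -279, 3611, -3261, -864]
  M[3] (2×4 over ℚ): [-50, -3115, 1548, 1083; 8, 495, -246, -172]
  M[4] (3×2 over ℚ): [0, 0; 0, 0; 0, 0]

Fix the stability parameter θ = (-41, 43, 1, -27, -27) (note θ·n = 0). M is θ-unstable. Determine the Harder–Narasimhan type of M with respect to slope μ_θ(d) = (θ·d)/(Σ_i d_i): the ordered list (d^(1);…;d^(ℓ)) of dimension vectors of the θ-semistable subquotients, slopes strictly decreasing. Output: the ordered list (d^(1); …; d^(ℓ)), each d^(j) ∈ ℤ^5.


Barcode: M ≅ I[1,4], I[2,3]^2, I[2,4], I[5,5]^3. HN layers by μ_θ (4 steps, strictly decreasing):
  μ^(1)=22; μ^(2)=17/3; μ^(3)=-27; μ^(4)=-41

((0, 2, 2, 0, 0); (0, 2, 2, 2, 0); (0, 0, 0, 0, 3); (1, 0, 0, 0, 0))


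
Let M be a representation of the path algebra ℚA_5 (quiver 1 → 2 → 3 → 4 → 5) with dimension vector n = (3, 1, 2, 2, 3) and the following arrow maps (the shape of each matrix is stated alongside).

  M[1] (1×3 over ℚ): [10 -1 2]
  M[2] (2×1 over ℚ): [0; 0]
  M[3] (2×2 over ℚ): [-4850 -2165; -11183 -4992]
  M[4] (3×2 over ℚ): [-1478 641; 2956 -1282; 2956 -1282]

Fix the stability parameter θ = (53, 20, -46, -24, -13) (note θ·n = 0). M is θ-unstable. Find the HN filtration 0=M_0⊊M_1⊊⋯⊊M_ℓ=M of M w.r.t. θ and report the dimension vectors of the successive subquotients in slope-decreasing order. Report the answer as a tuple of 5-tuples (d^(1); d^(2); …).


Barcode: M ≅ I[1,1]^2, I[1,2], I[3,4], I[3,5], I[5,5]^2. HN layers by μ_θ (5 steps, strictly decreasing):
  μ^(1)=53; μ^(2)=73/2; μ^(3)=-13; μ^(4)=-24; μ^(5)=-46

((2, 0, 0, 0, 0); (1, 1, 0, 0, 0); (0, 0, 0, 0, 3); (0, 0, 0, 2, 0); (0, 0, 2, 0, 0))


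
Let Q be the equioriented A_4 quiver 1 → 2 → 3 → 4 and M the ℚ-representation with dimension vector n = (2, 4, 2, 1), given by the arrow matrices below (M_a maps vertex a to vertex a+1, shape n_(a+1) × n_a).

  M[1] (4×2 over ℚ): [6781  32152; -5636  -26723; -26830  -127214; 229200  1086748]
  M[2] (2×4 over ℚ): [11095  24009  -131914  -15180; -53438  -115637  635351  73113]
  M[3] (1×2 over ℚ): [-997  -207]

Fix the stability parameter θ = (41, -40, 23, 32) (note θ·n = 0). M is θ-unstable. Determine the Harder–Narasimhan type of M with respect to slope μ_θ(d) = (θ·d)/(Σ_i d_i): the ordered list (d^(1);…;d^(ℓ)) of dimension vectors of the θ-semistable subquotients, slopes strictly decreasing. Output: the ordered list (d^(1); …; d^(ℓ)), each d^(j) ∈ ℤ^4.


Via rank(M_{q-1}∘⋯∘M_p): M ≅ I[1,3], I[1,4], I[2,2]^2.
μ_θ-semistable layers: μ^(1)=32; μ^(2)=23; μ^(3)=1/2; μ^(4)=-40

((0, 0, 0, 1); (0, 0, 2, 0); (2, 2, 0, 0); (0, 2, 0, 0))


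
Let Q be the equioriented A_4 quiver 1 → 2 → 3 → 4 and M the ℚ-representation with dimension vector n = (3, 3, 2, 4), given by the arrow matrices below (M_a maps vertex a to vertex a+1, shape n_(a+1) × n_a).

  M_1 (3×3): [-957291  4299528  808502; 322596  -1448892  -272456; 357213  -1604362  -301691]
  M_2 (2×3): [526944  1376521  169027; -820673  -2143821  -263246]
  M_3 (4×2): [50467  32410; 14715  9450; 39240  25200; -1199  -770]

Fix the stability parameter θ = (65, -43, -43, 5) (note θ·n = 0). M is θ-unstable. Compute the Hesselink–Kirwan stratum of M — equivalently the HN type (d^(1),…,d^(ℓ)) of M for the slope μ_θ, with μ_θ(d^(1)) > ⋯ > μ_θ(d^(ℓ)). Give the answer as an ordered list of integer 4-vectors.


Barcode: M ≅ I[1,2], I[1,3], I[1,4], I[4,4]^3. HN layers by μ_θ (3 steps, strictly decreasing):
  μ^(1)=11; μ^(2)=5; μ^(3)=-7

((1, 1, 0, 0); (0, 0, 0, 4); (2, 2, 2, 0))


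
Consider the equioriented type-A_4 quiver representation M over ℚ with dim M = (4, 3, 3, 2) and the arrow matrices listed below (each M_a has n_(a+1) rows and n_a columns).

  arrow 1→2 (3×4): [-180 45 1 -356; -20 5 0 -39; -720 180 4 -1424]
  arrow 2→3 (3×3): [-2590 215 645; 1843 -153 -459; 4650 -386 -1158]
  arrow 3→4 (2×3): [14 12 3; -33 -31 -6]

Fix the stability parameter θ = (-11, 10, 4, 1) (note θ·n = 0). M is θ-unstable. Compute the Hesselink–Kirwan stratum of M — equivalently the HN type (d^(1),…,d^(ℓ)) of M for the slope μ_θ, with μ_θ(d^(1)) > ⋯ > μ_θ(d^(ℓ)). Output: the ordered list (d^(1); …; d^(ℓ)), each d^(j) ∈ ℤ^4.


Barcode: M ≅ I[1,1]^2, I[1,4]^2, I[2,2], I[3,3]. HN layers by μ_θ (4 steps, strictly decreasing):
  μ^(1)=10; μ^(2)=5; μ^(3)=4; μ^(4)=-11

((0, 1, 0, 0); (0, 2, 2, 2); (0, 0, 1, 0); (4, 0, 0, 0))


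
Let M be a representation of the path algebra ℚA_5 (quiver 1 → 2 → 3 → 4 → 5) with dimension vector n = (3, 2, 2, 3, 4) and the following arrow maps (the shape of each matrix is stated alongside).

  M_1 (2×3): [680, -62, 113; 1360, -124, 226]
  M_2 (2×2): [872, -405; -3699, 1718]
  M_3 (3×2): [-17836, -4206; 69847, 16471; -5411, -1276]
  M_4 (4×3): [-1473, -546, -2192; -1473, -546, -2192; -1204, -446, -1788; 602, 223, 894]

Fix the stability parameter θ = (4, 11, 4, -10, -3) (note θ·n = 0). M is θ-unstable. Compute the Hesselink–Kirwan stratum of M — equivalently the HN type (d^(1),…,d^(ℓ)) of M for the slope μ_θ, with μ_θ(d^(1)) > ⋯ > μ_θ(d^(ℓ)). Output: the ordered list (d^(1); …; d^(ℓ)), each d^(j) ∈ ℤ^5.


Barcode: M ≅ I[1,1]^2, I[1,5], I[2,5], I[4,4], I[5,5]^2. HN layers by μ_θ (5 steps, strictly decreasing):
  μ^(1)=4; μ^(2)=6/5; μ^(3)=1/2; μ^(4)=-3; μ^(5)=-10

((2, 0, 0, 0, 0); (1, 1, 1, 1, 1); (0, 1, 1, 1, 1); (0, 0, 0, 0, 2); (0, 0, 0, 1, 0))


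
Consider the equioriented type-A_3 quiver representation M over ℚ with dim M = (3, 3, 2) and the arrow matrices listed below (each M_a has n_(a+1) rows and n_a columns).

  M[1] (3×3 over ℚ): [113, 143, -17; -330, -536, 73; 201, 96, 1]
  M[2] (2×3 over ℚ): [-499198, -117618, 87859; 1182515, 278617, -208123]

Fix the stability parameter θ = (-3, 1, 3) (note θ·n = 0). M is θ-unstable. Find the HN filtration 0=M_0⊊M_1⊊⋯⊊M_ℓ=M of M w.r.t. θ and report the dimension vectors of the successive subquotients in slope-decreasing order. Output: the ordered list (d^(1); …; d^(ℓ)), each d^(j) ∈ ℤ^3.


Interval decomposition of M: I[1,2], I[1,3]^2.
HN type (ℓ=3): μ^(1)=3; μ^(2)=1; μ^(3)=-3

((0, 0, 2); (0, 3, 0); (3, 0, 0))


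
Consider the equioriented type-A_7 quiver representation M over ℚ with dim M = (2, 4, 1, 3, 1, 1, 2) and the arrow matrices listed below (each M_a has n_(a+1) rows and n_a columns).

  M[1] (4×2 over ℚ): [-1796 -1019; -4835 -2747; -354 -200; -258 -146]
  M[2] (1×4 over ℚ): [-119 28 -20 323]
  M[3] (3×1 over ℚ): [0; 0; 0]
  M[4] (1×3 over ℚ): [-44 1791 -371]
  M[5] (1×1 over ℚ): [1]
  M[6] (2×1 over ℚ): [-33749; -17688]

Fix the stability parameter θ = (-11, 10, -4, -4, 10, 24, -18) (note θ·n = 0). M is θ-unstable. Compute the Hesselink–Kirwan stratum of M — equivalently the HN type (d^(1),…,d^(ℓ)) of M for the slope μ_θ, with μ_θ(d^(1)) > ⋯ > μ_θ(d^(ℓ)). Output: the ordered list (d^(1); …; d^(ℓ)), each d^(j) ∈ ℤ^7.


Via rank(M_{q-1}∘⋯∘M_p): M ≅ I[1,2], I[1,3], I[2,2]^2, I[4,4]^2, I[4,7], I[7,7].
μ_θ-semistable layers: μ^(1)=10; μ^(2)=16/3; μ^(3)=3; μ^(4)=-4; μ^(5)=-11; μ^(6)=-18

((0, 3, 0, 0, 0, 0, 0); (0, 0, 0, 0, 1, 1, 1); (0, 1, 1, 0, 0, 0, 0); (0, 0, 0, 3, 0, 0, 0); (2, 0, 0, 0, 0, 0, 0); (0, 0, 0, 0, 0, 0, 1))


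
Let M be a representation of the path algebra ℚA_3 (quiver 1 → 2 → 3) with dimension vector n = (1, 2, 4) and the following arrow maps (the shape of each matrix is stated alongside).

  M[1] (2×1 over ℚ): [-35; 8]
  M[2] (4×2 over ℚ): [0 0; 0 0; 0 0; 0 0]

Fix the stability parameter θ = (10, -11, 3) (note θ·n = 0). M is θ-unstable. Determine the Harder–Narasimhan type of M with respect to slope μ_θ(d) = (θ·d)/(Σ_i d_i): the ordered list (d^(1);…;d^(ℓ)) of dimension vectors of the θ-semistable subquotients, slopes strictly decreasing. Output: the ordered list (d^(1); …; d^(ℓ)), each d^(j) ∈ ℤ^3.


Interval decomposition of M: I[1,2], I[2,2], I[3,3]^4.
HN type (ℓ=3): μ^(1)=3; μ^(2)=-1/2; μ^(3)=-11

((0, 0, 4); (1, 1, 0); (0, 1, 0))


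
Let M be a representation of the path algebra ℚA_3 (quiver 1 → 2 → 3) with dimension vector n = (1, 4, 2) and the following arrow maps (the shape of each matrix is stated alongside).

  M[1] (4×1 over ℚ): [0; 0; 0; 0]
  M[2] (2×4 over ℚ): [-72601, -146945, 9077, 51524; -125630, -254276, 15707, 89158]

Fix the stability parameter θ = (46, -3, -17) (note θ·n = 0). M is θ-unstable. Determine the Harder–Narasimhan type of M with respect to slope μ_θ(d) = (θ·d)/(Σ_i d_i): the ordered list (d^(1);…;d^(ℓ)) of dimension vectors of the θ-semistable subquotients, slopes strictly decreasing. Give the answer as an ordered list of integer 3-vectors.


Interval decomposition of M: I[1,1], I[2,2]^2, I[2,3]^2.
HN type (ℓ=3): μ^(1)=46; μ^(2)=-3; μ^(3)=-10

((1, 0, 0); (0, 2, 0); (0, 2, 2))


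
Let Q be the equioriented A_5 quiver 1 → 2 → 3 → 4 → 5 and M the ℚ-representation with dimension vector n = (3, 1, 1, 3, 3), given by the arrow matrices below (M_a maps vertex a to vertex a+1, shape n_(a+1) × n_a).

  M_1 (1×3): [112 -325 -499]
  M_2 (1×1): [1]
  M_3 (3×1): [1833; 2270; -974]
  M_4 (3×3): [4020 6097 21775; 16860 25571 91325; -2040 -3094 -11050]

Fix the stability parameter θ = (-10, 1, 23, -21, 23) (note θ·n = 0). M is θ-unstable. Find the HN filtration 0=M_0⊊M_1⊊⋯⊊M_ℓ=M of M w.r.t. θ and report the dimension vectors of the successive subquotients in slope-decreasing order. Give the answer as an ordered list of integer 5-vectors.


Barcode: M ≅ I[1,1]^2, I[1,4], I[4,4], I[4,5], I[5,5]^2. HN layers by μ_θ (4 steps, strictly decreasing):
  μ^(1)=23; μ^(2)=1; μ^(3)=-10; μ^(4)=-21

((0, 0, 0, 0, 3); (0, 1, 1, 1, 0); (3, 0, 0, 0, 0); (0, 0, 0, 2, 0))


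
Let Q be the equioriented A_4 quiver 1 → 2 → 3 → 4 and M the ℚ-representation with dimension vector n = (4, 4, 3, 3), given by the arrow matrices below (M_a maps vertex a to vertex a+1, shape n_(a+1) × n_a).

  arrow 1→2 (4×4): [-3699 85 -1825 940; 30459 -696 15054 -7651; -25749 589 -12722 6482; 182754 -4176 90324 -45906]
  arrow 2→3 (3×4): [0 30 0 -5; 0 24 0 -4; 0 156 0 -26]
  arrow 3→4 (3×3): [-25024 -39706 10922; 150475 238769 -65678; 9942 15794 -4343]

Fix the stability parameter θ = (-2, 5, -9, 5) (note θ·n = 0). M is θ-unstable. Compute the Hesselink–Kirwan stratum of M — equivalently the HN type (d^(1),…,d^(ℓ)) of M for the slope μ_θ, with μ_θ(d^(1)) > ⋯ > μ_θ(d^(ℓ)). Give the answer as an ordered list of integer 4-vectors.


Barcode: M ≅ I[1,1], I[1,2]^3, I[2,4], I[3,4]^2. HN layers by μ_θ (3 steps, strictly decreasing):
  μ^(1)=5; μ^(2)=-2; μ^(3)=-9

((0, 3, 0, 3); (4, 1, 1, 0); (0, 0, 2, 0))


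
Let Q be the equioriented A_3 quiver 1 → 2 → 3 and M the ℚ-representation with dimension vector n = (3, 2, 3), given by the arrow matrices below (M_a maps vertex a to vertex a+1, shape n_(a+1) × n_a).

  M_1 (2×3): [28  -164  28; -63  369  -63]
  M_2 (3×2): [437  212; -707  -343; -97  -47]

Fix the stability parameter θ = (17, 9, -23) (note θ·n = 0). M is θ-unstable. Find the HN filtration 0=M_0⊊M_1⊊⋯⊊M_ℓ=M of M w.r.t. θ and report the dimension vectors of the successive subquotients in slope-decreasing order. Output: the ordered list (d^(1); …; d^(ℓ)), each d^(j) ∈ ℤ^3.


Barcode: M ≅ I[1,1]^2, I[1,3], I[2,3], I[3,3]. HN layers by μ_θ (4 steps, strictly decreasing):
  μ^(1)=17; μ^(2)=1; μ^(3)=-7; μ^(4)=-23

((2, 0, 0); (1, 1, 1); (0, 1, 1); (0, 0, 1))


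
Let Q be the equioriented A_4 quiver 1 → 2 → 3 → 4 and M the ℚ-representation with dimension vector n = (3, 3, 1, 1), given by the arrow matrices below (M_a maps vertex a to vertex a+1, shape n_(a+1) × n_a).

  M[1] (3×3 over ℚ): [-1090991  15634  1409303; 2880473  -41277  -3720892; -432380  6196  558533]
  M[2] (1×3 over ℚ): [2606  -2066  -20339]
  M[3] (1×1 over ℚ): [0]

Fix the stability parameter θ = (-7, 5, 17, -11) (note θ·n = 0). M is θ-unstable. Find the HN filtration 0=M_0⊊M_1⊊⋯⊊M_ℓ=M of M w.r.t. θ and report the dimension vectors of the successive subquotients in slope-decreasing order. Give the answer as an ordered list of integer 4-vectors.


Interval decomposition of M: I[1,2]^2, I[1,3], I[4,4].
HN type (ℓ=4): μ^(1)=17; μ^(2)=5; μ^(3)=-7; μ^(4)=-11

((0, 0, 1, 0); (0, 3, 0, 0); (3, 0, 0, 0); (0, 0, 0, 1))


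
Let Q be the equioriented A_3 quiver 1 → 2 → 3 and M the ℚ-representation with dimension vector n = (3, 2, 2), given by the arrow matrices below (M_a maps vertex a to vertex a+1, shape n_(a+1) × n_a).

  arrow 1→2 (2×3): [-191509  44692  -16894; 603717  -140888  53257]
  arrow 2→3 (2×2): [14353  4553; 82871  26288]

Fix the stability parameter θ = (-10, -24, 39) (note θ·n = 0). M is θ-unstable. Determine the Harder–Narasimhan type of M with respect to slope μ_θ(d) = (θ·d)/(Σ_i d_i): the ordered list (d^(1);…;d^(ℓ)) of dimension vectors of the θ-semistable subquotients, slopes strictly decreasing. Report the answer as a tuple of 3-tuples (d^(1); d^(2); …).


Barcode: M ≅ I[1,1], I[1,3]^2. HN layers by μ_θ (3 steps, strictly decreasing):
  μ^(1)=39; μ^(2)=-10; μ^(3)=-17

((0, 0, 2); (1, 0, 0); (2, 2, 0))


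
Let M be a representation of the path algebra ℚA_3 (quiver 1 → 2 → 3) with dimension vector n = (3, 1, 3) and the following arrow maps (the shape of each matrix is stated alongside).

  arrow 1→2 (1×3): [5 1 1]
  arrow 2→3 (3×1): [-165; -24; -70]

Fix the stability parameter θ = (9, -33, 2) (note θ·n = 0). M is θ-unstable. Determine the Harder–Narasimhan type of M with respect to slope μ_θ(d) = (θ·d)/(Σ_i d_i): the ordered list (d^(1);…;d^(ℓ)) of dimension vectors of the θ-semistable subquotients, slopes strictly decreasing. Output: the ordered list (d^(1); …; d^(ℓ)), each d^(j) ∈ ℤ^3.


Interval decomposition of M: I[1,1]^2, I[1,3], I[3,3]^2.
HN type (ℓ=3): μ^(1)=9; μ^(2)=2; μ^(3)=-12

((2, 0, 0); (0, 0, 3); (1, 1, 0))


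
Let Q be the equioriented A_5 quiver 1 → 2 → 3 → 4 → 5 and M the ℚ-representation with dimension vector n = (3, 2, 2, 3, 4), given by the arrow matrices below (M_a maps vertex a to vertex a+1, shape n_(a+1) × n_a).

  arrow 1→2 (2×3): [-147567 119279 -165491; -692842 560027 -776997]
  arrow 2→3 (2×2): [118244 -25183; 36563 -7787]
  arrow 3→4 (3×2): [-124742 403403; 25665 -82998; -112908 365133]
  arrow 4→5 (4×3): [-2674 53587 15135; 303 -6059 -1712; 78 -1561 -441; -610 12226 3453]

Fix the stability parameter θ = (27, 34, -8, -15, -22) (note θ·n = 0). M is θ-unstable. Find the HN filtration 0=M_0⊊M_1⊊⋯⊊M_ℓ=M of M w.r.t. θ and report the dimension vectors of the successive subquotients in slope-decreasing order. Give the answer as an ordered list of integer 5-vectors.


Barcode: M ≅ I[1,1], I[1,5]^2, I[4,5], I[5,5]. HN layers by μ_θ (4 steps, strictly decreasing):
  μ^(1)=27; μ^(2)=16/5; μ^(3)=-37/2; μ^(4)=-22

((1, 0, 0, 0, 0); (2, 2, 2, 2, 2); (0, 0, 0, 1, 1); (0, 0, 0, 0, 1))


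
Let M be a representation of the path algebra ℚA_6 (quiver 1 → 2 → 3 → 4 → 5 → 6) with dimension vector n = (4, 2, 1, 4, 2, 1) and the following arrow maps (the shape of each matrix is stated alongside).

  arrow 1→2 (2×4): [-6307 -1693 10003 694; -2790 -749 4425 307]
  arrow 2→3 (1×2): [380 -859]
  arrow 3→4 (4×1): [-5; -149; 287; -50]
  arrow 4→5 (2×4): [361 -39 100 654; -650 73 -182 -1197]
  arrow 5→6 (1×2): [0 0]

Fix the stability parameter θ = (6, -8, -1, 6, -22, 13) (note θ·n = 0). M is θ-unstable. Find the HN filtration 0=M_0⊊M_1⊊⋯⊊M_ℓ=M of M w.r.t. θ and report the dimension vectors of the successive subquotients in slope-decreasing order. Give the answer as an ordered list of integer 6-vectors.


Barcode: M ≅ I[1,1]^2, I[1,2], I[1,5], I[4,4]^2, I[4,5], I[6,6]. HN layers by μ_θ (5 steps, strictly decreasing):
  μ^(1)=13; μ^(2)=6; μ^(3)=-1; μ^(4)=-19/5; μ^(5)=-8

((0, 0, 0, 0, 0, 1); (2, 0, 0, 2, 0, 0); (1, 1, 0, 0, 0, 0); (1, 1, 1, 1, 1, 0); (0, 0, 0, 1, 1, 0))


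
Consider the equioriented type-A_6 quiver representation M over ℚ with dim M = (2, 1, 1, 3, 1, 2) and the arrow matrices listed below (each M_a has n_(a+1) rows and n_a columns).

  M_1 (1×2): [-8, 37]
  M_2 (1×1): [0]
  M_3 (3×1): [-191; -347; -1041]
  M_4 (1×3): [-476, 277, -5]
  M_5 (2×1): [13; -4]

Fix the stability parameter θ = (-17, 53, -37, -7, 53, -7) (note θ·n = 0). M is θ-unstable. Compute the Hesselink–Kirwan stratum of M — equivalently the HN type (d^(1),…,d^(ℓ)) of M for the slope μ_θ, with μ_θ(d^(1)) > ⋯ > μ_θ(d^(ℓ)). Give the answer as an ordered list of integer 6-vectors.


Barcode: M ≅ I[1,1], I[1,2], I[3,6], I[4,4]^2, I[6,6]. HN layers by μ_θ (5 steps, strictly decreasing):
  μ^(1)=53; μ^(2)=23; μ^(3)=-7; μ^(4)=-17; μ^(5)=-37

((0, 1, 0, 0, 0, 0); (0, 0, 0, 0, 1, 1); (0, 0, 0, 3, 0, 1); (2, 0, 0, 0, 0, 0); (0, 0, 1, 0, 0, 0))


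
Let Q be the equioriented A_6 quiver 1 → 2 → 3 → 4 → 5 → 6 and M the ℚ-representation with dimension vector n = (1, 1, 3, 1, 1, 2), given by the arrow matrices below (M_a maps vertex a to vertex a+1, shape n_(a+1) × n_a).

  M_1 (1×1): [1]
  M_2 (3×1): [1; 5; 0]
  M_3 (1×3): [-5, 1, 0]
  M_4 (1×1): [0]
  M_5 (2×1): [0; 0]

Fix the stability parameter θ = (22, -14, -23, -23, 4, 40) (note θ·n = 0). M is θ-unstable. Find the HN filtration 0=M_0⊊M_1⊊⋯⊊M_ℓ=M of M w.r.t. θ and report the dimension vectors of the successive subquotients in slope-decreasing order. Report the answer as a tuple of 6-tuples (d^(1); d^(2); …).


Barcode: M ≅ I[1,3], I[3,3], I[3,4], I[5,5], I[6,6]^2. HN layers by μ_θ (4 steps, strictly decreasing):
  μ^(1)=40; μ^(2)=4; μ^(3)=-5; μ^(4)=-23

((0, 0, 0, 0, 0, 2); (0, 0, 0, 0, 1, 0); (1, 1, 1, 0, 0, 0); (0, 0, 2, 1, 0, 0))


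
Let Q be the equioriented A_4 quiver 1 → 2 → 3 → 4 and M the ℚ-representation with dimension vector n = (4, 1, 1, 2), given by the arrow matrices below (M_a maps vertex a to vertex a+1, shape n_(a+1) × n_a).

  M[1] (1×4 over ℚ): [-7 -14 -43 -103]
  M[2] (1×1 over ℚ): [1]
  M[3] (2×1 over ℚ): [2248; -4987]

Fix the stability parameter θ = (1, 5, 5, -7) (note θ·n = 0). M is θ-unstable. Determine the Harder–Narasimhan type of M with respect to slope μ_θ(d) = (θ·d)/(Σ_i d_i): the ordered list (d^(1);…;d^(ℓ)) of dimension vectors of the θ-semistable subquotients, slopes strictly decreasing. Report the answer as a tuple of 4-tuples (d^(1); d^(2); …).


Interval decomposition of M: I[1,1]^3, I[1,4], I[4,4].
HN type (ℓ=2): μ^(1)=1; μ^(2)=-7

((4, 1, 1, 1); (0, 0, 0, 1))


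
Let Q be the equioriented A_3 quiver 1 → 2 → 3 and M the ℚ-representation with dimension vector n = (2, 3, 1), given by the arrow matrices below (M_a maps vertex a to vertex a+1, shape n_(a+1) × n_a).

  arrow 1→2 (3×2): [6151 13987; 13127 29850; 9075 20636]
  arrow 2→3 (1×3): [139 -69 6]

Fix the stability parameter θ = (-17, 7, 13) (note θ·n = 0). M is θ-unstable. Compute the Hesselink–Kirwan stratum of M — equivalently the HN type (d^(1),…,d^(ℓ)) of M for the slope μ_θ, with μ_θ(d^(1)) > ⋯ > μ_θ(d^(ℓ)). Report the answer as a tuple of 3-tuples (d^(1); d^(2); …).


Via rank(M_{q-1}∘⋯∘M_p): M ≅ I[1,2], I[1,3], I[2,2].
μ_θ-semistable layers: μ^(1)=13; μ^(2)=7; μ^(3)=-17

((0, 0, 1); (0, 3, 0); (2, 0, 0))


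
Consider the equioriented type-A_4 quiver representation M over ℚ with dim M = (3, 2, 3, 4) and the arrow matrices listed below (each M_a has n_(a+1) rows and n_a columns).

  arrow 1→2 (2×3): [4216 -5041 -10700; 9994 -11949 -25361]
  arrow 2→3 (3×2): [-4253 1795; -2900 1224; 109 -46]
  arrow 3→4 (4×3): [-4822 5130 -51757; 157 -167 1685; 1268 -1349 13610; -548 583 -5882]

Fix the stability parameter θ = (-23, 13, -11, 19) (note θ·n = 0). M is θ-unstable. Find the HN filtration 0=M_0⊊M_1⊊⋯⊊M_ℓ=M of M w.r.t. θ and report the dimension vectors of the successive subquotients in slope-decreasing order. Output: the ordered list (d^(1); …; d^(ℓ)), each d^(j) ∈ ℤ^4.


Via rank(M_{q-1}∘⋯∘M_p): M ≅ I[1,1], I[1,4]^2, I[3,4], I[4,4].
μ_θ-semistable layers: μ^(1)=19; μ^(2)=1; μ^(3)=-11; μ^(4)=-23

((0, 0, 0, 4); (0, 2, 2, 0); (0, 0, 1, 0); (3, 0, 0, 0))


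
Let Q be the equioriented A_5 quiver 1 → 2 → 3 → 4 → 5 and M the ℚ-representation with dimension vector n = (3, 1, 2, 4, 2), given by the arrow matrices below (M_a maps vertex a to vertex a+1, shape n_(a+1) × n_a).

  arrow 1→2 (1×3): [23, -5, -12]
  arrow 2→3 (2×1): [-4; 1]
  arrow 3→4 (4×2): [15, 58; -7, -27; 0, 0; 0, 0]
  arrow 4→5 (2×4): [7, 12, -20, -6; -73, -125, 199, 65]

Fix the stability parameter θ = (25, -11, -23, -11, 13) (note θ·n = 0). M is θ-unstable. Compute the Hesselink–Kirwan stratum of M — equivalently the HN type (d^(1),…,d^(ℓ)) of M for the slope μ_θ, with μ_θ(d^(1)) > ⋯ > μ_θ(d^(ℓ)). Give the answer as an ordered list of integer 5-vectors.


Interval decomposition of M: I[1,1]^2, I[1,5], I[3,5], I[4,4]^2.
HN type (ℓ=5): μ^(1)=25; μ^(2)=13; μ^(3)=-5; μ^(4)=-11; μ^(5)=-23

((2, 0, 0, 0, 0); (0, 0, 0, 0, 2); (1, 1, 1, 1, 0); (0, 0, 0, 3, 0); (0, 0, 1, 0, 0))


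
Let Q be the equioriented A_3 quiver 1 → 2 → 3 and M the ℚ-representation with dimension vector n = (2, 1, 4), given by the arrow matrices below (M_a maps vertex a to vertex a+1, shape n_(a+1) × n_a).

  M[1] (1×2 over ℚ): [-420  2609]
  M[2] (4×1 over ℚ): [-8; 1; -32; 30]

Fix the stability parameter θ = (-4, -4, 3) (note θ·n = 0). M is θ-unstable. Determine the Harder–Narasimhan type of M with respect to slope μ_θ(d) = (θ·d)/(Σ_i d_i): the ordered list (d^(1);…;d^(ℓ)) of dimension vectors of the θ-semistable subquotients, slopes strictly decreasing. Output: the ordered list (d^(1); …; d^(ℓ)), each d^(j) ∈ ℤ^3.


Interval decomposition of M: I[1,1], I[1,3], I[3,3]^3.
HN type (ℓ=2): μ^(1)=3; μ^(2)=-4

((0, 0, 4); (2, 1, 0))


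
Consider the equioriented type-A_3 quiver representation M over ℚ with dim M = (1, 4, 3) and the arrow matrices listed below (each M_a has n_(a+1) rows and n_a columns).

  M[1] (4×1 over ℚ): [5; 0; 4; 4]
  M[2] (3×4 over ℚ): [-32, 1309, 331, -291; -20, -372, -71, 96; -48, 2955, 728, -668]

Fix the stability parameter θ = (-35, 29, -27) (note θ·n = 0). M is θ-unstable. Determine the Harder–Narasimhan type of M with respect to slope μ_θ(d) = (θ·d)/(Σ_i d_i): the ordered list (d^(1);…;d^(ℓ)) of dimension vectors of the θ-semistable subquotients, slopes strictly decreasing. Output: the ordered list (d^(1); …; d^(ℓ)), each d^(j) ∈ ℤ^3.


Barcode: M ≅ I[1,2], I[2,3]^3. HN layers by μ_θ (3 steps, strictly decreasing):
  μ^(1)=29; μ^(2)=1; μ^(3)=-35

((0, 1, 0); (0, 3, 3); (1, 0, 0))


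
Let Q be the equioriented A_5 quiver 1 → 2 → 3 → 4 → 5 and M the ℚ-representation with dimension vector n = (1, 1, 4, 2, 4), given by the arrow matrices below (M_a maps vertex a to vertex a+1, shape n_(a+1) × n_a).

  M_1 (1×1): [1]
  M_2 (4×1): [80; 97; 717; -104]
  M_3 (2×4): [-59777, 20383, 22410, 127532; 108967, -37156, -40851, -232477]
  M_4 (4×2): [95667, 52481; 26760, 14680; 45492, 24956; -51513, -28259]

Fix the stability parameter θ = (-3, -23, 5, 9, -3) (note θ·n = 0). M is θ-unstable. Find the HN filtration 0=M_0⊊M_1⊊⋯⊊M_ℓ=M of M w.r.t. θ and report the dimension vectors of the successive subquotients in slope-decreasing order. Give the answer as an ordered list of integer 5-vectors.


Interval decomposition of M: I[1,4], I[3,3]^2, I[3,5], I[5,5]^3.
HN type (ℓ=5): μ^(1)=9; μ^(2)=5; μ^(3)=11/3; μ^(4)=-3; μ^(5)=-13

((0, 0, 0, 1, 0); (0, 0, 3, 0, 0); (0, 0, 1, 1, 1); (0, 0, 0, 0, 3); (1, 1, 0, 0, 0))


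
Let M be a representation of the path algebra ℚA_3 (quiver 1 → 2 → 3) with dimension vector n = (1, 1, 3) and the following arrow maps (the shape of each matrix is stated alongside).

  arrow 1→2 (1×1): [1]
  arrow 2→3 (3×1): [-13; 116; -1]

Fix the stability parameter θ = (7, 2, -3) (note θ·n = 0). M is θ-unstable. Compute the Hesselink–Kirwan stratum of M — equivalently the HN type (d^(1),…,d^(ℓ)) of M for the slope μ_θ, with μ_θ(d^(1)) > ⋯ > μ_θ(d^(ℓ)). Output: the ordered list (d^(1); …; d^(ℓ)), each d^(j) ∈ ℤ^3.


Via rank(M_{q-1}∘⋯∘M_p): M ≅ I[1,3], I[3,3]^2.
μ_θ-semistable layers: μ^(1)=2; μ^(2)=-3

((1, 1, 1); (0, 0, 2))


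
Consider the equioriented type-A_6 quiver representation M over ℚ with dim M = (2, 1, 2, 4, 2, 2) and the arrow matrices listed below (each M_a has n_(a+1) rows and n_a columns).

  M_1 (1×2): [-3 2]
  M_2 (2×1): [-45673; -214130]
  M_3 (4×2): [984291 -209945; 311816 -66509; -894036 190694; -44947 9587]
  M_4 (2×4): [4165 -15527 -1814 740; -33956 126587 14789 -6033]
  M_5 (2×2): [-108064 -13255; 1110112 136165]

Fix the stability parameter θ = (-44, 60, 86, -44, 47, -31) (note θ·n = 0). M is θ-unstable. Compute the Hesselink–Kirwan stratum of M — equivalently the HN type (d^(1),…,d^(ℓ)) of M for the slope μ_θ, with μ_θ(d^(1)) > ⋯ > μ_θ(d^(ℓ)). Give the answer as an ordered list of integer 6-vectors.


Barcode: M ≅ I[1,1], I[1,6], I[3,5], I[4,4]^2, I[6,6]. HN layers by μ_θ (5 steps, strictly decreasing):
  μ^(1)=47; μ^(2)=118/5; μ^(3)=21; μ^(4)=-31; μ^(5)=-44

((0, 0, 0, 0, 1, 0); (0, 1, 1, 1, 1, 1); (0, 0, 1, 1, 0, 0); (0, 0, 0, 0, 0, 1); (2, 0, 0, 2, 0, 0))


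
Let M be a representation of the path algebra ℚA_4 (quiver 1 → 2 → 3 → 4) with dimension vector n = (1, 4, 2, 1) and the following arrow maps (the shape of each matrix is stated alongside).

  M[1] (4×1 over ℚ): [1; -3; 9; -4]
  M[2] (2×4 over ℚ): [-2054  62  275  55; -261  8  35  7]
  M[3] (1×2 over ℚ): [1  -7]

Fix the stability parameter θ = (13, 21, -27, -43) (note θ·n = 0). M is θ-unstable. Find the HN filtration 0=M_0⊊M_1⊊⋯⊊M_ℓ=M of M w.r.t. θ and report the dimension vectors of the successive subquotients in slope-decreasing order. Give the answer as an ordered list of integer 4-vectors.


Barcode: M ≅ I[1,4], I[2,2]^2, I[2,3]. HN layers by μ_θ (3 steps, strictly decreasing):
  μ^(1)=21; μ^(2)=-3; μ^(3)=-9

((0, 2, 0, 0); (0, 1, 1, 0); (1, 1, 1, 1))


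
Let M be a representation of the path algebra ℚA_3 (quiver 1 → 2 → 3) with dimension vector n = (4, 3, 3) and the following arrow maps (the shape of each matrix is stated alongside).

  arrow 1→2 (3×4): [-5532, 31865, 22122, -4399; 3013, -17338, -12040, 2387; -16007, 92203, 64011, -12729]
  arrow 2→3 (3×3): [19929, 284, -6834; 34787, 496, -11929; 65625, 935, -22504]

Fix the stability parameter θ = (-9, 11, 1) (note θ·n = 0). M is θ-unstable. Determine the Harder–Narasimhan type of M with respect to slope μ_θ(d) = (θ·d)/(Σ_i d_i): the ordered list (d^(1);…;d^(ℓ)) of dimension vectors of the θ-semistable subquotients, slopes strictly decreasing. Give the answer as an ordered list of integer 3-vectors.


Barcode: M ≅ I[1,1], I[1,3]^3. HN layers by μ_θ (2 steps, strictly decreasing):
  μ^(1)=6; μ^(2)=-9

((0, 3, 3); (4, 0, 0))


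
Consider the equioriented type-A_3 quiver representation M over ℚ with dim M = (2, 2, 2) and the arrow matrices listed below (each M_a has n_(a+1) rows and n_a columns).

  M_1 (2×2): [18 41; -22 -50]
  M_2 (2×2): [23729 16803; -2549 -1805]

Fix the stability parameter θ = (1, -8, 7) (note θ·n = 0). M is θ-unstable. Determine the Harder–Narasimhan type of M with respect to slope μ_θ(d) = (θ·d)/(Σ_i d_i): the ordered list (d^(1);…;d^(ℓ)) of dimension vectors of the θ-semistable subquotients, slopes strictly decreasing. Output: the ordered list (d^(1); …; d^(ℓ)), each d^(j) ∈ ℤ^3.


Barcode: M ≅ I[1,3]^2. HN layers by μ_θ (2 steps, strictly decreasing):
  μ^(1)=7; μ^(2)=-7/2

((0, 0, 2); (2, 2, 0))


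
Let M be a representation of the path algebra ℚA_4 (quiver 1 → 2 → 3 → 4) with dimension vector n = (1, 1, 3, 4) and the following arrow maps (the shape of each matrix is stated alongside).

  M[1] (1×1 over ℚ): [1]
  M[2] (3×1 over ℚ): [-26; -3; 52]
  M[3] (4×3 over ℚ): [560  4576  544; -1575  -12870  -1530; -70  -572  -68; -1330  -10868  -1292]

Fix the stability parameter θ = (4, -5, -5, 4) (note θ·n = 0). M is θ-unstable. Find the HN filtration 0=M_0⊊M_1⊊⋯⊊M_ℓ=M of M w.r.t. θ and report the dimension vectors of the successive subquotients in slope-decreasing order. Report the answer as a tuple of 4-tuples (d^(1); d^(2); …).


Interval decomposition of M: I[1,3], I[3,3], I[3,4], I[4,4]^3.
HN type (ℓ=3): μ^(1)=4; μ^(2)=-2; μ^(3)=-5

((0, 0, 0, 4); (1, 1, 1, 0); (0, 0, 2, 0))


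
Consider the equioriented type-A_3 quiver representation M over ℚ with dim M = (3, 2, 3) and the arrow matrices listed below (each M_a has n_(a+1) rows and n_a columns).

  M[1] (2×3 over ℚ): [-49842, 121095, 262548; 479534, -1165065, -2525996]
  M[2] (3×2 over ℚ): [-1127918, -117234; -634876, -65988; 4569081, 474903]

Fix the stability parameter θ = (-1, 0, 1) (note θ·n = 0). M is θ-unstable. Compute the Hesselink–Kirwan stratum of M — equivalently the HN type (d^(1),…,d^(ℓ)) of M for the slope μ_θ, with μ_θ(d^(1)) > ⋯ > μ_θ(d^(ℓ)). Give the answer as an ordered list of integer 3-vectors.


Barcode: M ≅ I[1,1]^2, I[1,2], I[2,3], I[3,3]^2. HN layers by μ_θ (3 steps, strictly decreasing):
  μ^(1)=1; μ^(2)=0; μ^(3)=-1

((0, 0, 3); (0, 2, 0); (3, 0, 0))


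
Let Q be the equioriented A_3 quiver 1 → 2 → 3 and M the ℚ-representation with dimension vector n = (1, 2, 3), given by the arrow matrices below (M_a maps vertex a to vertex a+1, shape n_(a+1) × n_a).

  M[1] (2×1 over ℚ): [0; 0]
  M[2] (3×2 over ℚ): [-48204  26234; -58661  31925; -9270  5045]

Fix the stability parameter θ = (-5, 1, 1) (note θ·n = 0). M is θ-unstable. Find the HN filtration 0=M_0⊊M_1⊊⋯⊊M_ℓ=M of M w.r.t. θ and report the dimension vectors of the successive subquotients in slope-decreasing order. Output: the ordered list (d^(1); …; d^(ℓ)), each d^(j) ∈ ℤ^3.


Via rank(M_{q-1}∘⋯∘M_p): M ≅ I[1,1], I[2,3]^2, I[3,3].
μ_θ-semistable layers: μ^(1)=1; μ^(2)=-5

((0, 2, 3); (1, 0, 0))


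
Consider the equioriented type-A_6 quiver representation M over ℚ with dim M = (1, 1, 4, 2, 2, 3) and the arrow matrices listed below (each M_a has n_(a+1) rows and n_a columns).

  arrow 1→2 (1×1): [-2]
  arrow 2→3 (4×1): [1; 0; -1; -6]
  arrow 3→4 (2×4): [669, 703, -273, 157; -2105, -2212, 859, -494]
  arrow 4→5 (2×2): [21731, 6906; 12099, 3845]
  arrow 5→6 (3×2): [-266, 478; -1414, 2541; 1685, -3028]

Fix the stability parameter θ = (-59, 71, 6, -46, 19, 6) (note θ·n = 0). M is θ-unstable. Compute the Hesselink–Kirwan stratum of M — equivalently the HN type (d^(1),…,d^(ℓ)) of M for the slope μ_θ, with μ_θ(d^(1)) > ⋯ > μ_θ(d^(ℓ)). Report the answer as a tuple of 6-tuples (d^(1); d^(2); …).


Barcode: M ≅ I[1,3], I[3,3], I[3,6]^2, I[6,6]. HN layers by μ_θ (5 steps, strictly decreasing):
  μ^(1)=77/2; μ^(2)=25/2; μ^(3)=6; μ^(4)=-20; μ^(5)=-59

((0, 1, 1, 0, 0, 0); (0, 0, 0, 0, 2, 2); (0, 0, 1, 0, 0, 1); (0, 0, 2, 2, 0, 0); (1, 0, 0, 0, 0, 0))


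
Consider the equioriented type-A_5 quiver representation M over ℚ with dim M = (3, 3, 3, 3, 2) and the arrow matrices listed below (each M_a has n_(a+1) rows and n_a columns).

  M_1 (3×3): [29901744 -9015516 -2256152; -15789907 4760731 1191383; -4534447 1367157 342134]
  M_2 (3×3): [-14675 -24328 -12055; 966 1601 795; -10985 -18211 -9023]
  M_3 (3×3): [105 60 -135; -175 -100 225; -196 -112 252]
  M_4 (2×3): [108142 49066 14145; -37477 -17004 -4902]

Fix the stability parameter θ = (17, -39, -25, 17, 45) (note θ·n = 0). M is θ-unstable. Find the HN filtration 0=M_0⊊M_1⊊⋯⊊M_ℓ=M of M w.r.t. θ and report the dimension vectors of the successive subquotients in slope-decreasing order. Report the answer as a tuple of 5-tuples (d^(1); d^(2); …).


Interval decomposition of M: I[1,3]^2, I[1,5], I[4,4], I[4,5].
HN type (ℓ=3): μ^(1)=45; μ^(2)=17; μ^(3)=-47/3

((0, 0, 0, 0, 2); (0, 0, 0, 3, 0); (3, 3, 3, 0, 0))


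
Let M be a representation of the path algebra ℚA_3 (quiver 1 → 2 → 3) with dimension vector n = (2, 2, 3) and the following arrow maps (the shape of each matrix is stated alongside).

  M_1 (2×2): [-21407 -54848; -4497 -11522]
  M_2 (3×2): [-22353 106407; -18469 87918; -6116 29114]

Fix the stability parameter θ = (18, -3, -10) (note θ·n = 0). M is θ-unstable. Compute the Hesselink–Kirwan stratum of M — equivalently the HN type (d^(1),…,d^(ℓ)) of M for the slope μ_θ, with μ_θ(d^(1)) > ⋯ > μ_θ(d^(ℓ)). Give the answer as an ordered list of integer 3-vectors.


Interval decomposition of M: I[1,3]^2, I[3,3].
HN type (ℓ=2): μ^(1)=5/3; μ^(2)=-10

((2, 2, 2); (0, 0, 1))


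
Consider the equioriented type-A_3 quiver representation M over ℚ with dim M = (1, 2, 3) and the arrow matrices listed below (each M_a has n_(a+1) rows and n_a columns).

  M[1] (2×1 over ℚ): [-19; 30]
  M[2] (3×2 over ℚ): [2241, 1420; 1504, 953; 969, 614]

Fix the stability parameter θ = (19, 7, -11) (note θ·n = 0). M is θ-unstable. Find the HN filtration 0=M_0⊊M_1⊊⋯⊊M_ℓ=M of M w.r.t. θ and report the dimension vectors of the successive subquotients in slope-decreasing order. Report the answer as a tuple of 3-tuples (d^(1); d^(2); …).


Via rank(M_{q-1}∘⋯∘M_p): M ≅ I[1,3], I[2,3], I[3,3].
μ_θ-semistable layers: μ^(1)=5; μ^(2)=-2; μ^(3)=-11

((1, 1, 1); (0, 1, 1); (0, 0, 1))


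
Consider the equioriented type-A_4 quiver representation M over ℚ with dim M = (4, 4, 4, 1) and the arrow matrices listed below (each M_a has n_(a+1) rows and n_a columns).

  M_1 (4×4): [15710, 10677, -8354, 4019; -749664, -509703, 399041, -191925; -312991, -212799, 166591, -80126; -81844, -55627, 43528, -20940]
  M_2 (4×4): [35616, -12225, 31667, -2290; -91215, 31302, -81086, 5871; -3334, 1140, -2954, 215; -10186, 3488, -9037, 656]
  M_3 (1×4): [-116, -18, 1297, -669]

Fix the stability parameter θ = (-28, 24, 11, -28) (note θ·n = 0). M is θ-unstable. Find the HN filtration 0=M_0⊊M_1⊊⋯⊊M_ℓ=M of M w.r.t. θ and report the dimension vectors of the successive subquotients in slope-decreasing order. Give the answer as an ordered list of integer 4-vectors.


Interval decomposition of M: I[1,3]^3, I[1,4].
HN type (ℓ=3): μ^(1)=35/2; μ^(2)=7/3; μ^(3)=-28

((0, 3, 3, 0); (0, 1, 1, 1); (4, 0, 0, 0))


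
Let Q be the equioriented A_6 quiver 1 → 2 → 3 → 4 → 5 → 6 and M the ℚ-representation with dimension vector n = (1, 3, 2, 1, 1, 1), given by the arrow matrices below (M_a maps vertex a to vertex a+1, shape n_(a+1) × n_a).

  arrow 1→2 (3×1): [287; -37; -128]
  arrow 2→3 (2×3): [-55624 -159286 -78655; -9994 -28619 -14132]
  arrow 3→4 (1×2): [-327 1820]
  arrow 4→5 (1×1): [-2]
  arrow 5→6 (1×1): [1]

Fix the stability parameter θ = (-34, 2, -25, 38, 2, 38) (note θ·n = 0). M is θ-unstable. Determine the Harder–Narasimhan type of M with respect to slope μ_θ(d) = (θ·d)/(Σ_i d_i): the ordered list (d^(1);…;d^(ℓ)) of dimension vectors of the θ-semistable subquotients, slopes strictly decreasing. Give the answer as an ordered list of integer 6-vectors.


Via rank(M_{q-1}∘⋯∘M_p): M ≅ I[1,6], I[2,2], I[2,3].
μ_θ-semistable layers: μ^(1)=38; μ^(2)=20; μ^(3)=2; μ^(4)=-23/2; μ^(5)=-34

((0, 0, 0, 0, 0, 1); (0, 0, 0, 1, 1, 0); (0, 1, 0, 0, 0, 0); (0, 2, 2, 0, 0, 0); (1, 0, 0, 0, 0, 0))


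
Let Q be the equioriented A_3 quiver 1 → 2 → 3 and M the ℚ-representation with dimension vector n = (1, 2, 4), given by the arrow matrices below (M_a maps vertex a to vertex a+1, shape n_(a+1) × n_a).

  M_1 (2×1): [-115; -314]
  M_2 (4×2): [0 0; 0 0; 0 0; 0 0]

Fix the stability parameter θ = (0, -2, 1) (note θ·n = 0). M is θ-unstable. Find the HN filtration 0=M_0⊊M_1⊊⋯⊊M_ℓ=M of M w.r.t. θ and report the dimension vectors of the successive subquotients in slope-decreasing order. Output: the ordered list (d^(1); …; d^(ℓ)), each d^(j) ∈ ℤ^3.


Interval decomposition of M: I[1,2], I[2,2], I[3,3]^4.
HN type (ℓ=3): μ^(1)=1; μ^(2)=-1; μ^(3)=-2

((0, 0, 4); (1, 1, 0); (0, 1, 0))


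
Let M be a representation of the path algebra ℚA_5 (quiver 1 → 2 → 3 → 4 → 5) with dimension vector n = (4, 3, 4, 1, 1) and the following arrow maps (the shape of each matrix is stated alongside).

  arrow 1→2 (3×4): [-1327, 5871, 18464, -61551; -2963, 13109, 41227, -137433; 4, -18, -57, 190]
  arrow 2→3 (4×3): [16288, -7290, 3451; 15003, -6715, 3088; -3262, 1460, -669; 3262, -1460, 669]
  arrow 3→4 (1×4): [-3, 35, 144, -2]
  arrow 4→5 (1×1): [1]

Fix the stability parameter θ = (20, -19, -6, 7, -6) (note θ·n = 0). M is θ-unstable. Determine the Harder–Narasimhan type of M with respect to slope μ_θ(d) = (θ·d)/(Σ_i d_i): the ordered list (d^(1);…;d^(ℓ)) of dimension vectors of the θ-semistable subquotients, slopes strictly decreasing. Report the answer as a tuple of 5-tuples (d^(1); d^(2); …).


Interval decomposition of M: I[1,1], I[1,2], I[1,3], I[1,5], I[3,3]^2.
HN type (ℓ=4): μ^(1)=20; μ^(2)=1/2; μ^(3)=-5/3; μ^(4)=-6

((1, 0, 0, 0, 0); (1, 1, 0, 1, 1); (2, 2, 2, 0, 0); (0, 0, 2, 0, 0))


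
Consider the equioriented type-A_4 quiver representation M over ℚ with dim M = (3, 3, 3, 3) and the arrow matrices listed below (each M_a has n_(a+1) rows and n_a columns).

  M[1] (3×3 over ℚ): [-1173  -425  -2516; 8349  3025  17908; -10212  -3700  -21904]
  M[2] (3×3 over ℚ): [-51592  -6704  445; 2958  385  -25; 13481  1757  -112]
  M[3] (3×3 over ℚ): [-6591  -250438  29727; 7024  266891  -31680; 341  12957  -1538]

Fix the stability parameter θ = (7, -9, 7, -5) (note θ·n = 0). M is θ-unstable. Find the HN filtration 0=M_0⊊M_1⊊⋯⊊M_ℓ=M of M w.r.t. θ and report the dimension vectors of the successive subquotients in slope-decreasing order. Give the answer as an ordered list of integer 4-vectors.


Barcode: M ≅ I[1,1]^2, I[1,4], I[2,4]^2. HN layers by μ_θ (4 steps, strictly decreasing):
  μ^(1)=7; μ^(2)=1; μ^(3)=-1; μ^(4)=-9

((2, 0, 0, 0); (0, 0, 3, 3); (1, 1, 0, 0); (0, 2, 0, 0))
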